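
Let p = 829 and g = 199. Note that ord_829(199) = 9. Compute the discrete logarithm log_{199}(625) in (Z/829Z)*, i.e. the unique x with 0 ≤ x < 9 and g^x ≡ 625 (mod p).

7

Successive powers of 199 modulo 829:
  199^0=1  199^1=199  199^2=638  199^3=125  199^4=5  199^5=166
  199^6=703  199^7=625
So 199^7 ≡ 625 (mod 829), giving x = 7.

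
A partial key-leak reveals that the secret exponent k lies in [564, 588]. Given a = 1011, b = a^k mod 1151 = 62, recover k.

579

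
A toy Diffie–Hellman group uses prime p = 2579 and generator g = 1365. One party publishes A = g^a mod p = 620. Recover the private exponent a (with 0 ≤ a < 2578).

Baby-step giant-step with m = ceil(sqrt(2578)) = 51.
Baby table (1365^j mod 2579 for j=0..50):
  0:1  1:1365  2:1187  3:643  4:835  5:2436  6:809  7:473
  8:895  9:1808  10:2396  11:368  12:1994  13:965  14:1935  15:379
  16:1535  17:1127  18:1271  19:1827  20:2541  21:2289  22:1316  23:1356
  24:1797  25:276  26:206  27:79  28:2096  29:929  30:1796  31:1490
  32:1598  33:2015  34:1261  35:1072  36:987  37:1017  38:703  39:207
  40:1444  41:704  42:1572  43:52  44:1347  45:2407  46:2488  47:2156
  48:301  49:804  50:1385
Giant step factor: 1365^(-51) ≡ 153 (mod 2579).
Scan 620·153^i mod 2579 for i = 0, 1, …:
  i=0: 620   i=1: 2016   i=2: 1547   i=3: 2002
  i=4: 1984   i=5: 1809   i=6: 824   i=7: 2280
  i=8: 675   i=9: 115   i=10: 2121   i=11: 2138
  i=12: 2160   i=13: 368
Match at i=13, j=11: a = 13·51 + 11 = 674.

674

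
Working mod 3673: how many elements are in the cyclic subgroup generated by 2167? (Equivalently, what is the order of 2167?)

3672

The order of 2167 must divide p − 1 = 3672 = 2^3 · 3^3 · 17.
Divisors: 1, 2, 3, 4, 6, 8, 9, 12, 17, 18, 24, 27, 34, 36, 51, 54, 68, 72, 102, 108, 136, 153, 204, 216, 306, 408, 459, 612, 918, 1224, 1836, 3672.
Check each in increasing order: 2167^1 ≡ 2167;  2167^2 ≡ 1795;  2167^3 ≡ 58;  2167^4 ≡ 804;  2167^6 ≡ 3364;  2167^8 ≡ 3641;  2167^9 ≡ 443;  2167^12 ≡ 3656;  2167^17 ≡ 516;  2167^18 ≡ 1580;  2167^24 ≡ 289;  2167^27 ≡ 2070;  2167^34 ≡ 1800;  2167^36 ≡ 2433;  2167^51 ≡ 3204;  2167^54 ≡ 2182;  2167^68 ≡ 414;  2167^72 ≡ 2286;  2167^102 ≡ 3254;  2167^108 ≡ 916;  2167^136 ≡ 2438;  2167^153 ≡ 1842;  2167^204 ≡ 2930;  2167^216 ≡ 1612;  2167^306 ≡ 2785;  2167^408 ≡ 1099;  2167^459 ≡ 2462;  2167^612 ≡ 2522;  2167^918 ≡ 994;  2167^1224 ≡ 2521;  2167^1836 ≡ 3672;  2167^3672 ≡ 1.
Smallest exponent giving 1 is 3672.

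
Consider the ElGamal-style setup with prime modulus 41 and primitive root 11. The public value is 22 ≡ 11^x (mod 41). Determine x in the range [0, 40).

Successive powers of 11 modulo 41:
  11^0=1  11^1=11  11^2=39  11^3=19  11^4=4  11^5=3
  11^6=33  11^7=35  11^8=16  11^9=12  11^10=9  11^11=17
  11^12=23  11^13=7  11^14=36  11^15=27  11^16=10  11^17=28
  11^18=21  11^19=26  11^20=40  11^21=30  11^22=2  11^23=22
So 11^23 ≡ 22 (mod 41), giving x = 23.

23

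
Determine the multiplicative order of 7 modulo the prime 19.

The order of 7 must divide p − 1 = 18 = 2 · 3^2.
Divisors: 1, 2, 3, 6, 9, 18.
Check each in increasing order: 7^1 ≡ 7;  7^2 ≡ 11;  7^3 ≡ 1.
Smallest exponent giving 1 is 3.

3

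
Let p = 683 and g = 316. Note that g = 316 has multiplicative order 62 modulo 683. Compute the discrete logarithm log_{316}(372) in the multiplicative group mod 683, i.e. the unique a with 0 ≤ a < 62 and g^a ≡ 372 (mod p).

Successive powers of 316 modulo 683:
  316^0=1  316^1=316  316^2=138  316^3=579  316^4=603  316^5=674
  316^6=571  316^7=124  316^8=253  316^9=37  316^10=81  316^11=325
  316^12=250  316^13=455  316^14=350  316^15=637  316^16=490  316^17=482
  316^18=3  316^19=265  316^20=414  316^21=371  316^22=443  316^23=656
  316^24=347  316^25=372
So 316^25 ≡ 372 (mod 683), giving a = 25.

25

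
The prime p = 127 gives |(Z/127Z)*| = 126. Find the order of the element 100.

21

The order of 100 must divide p − 1 = 126 = 2 · 3^2 · 7.
Divisors: 1, 2, 3, 6, 7, 9, 14, 18, 21, 42, 63, 126.
Check each in increasing order: 100^1 ≡ 100;  100^2 ≡ 94;  100^3 ≡ 2;  100^6 ≡ 4;  100^7 ≡ 19;  100^9 ≡ 8;  100^14 ≡ 107;  100^18 ≡ 64;  100^21 ≡ 1.
Smallest exponent giving 1 is 21.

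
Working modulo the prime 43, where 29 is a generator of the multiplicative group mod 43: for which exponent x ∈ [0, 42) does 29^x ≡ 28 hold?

Baby-step giant-step with m = ceil(sqrt(42)) = 7.
Baby table (29^j mod 43 for j=0..6):
  0:1  1:29  2:24  3:8  4:17  5:20  6:21
Giant step factor: 29^(-7) ≡ 37 (mod 43).
Scan 28·37^i mod 43 for i = 0, 1, …:
  i=0: 28   i=1: 4   i=2: 19   i=3: 15
  i=4: 39   i=5: 24
Match at i=5, j=2: x = 5·7 + 2 = 37.

37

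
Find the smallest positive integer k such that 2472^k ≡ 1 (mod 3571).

595

The order of 2472 must divide p − 1 = 3570 = 2 · 3 · 5 · 7 · 17.
Divisors: 1, 2, 3, 5, 6, 7, 10, 14, 15, 17, 21, 30, 34, 35, 42, 51, 70, 85, 102, 105, 119, 170, 210, 238, 255, 357, 510, 595, 714, 1190, 1785, 3570.
Check each in increasing order: 2472^1 ≡ 2472;  2472^2 ≡ 803;  2472^3 ≡ 3111;  2472^5 ≡ 2004;  2472^6 ≡ 911;  2472^7 ≡ 2262;  2472^10 ≡ 2212;  2472^14 ≡ 2972;  2472^15 ≡ 1237;  2472^17 ≡ 573;  2472^21 ≡ 2042;  2472^30 ≡ 1781;  2472^34 ≡ 3368;  2472^35 ≡ 1695;  2472^42 ≡ 2407;  2472^51 ≡ 1524;  2472^70 ≡ 1941;  2472^85 ≡ 1305;  2472^102 ≡ 1426;  2472^105 ≡ 1104;  2472^119 ≡ 2910;  2472^170 ≡ 3229;  2472^210 ≡ 1105;  2472^238 ≡ 1259;  2472^255 ≡ 65;  2472^357 ≡ 3415;  2472^510 ≡ 654;  2472^595 ≡ 1.
Smallest exponent giving 1 is 595.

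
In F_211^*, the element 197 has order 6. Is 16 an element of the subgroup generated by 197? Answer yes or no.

16 ∈ ⟨197⟩ iff 16^6 ≡ 1 (mod 211), since |⟨197⟩| = 6.
16^6 mod 211 = 184.
Since 184 ≠ 1, 16 does not lie in the subgroup.

no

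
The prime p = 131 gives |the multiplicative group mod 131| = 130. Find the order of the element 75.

65

The order of 75 must divide p − 1 = 130 = 2 · 5 · 13.
Divisors: 1, 2, 5, 10, 13, 26, 65, 130.
Check each in increasing order: 75^1 ≡ 75;  75^2 ≡ 123;  75^5 ≡ 84;  75^10 ≡ 113;  75^13 ≡ 58;  75^26 ≡ 89;  75^65 ≡ 1.
Smallest exponent giving 1 is 65.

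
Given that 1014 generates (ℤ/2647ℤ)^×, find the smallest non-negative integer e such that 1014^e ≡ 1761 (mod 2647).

Baby-step giant-step with m = ceil(sqrt(2646)) = 52.
Baby table (1014^j mod 2647 for j=0..51):
  0:1  1:1014  2:1160  3:972  4:924  5:2545  6:2452  7:795
  8:1442  9:1044  10:2463  11:1361  12:967  13:1148  14:2039  15:239
  16:1469  17:1952  18:2019  19:1135  20:2092  21:1041  22:2068  23:528
  24:698  25:1023  26:2345  27:824  28:1731  29:273  30:1534  31:1687
  32:656  33:787  34:1271  35:2352  36:2628  37:1910  38:1783  39:61
  40:973  41:1938  42:1058  43:777  44:1719  45:1340  46:849  47:611
  48:156  49:2011  50:964  51:753
Giant step factor: 1014^(-52) ≡ 1025 (mod 2647).
Scan 1761·1025^i mod 2647 for i = 0, 1, …:
  i=0: 1761   i=1: 2418   i=2: 858   i=3: 646
  i=4: 400   i=5: 2362   i=6: 1692   i=7: 515
  i=8: 1122   i=9: 1252   i=10: 2152   i=11: 849
Match at i=11, j=46: e = 11·52 + 46 = 618.

618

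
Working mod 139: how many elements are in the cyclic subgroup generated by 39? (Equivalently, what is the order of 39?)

The order of 39 must divide p − 1 = 138 = 2 · 3 · 23.
Divisors: 1, 2, 3, 6, 23, 46, 69, 138.
Check each in increasing order: 39^1 ≡ 39;  39^2 ≡ 131;  39^3 ≡ 105;  39^6 ≡ 44;  39^23 ≡ 138;  39^46 ≡ 1.
Smallest exponent giving 1 is 46.

46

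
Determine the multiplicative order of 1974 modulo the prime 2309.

2308

The order of 1974 must divide p − 1 = 2308 = 2^2 · 577.
Divisors: 1, 2, 4, 577, 1154, 2308.
Check each in increasing order: 1974^1 ≡ 1974;  1974^2 ≡ 1393;  1974^4 ≡ 889;  1974^577 ≡ 688;  1974^1154 ≡ 2308;  1974^2308 ≡ 1.
Smallest exponent giving 1 is 2308.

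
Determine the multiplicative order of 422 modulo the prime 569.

568

The order of 422 must divide p − 1 = 568 = 2^3 · 71.
Divisors: 1, 2, 4, 8, 71, 142, 284, 568.
Check each in increasing order: 422^1 ≡ 422;  422^2 ≡ 556;  422^4 ≡ 169;  422^8 ≡ 111;  422^71 ≡ 277;  422^142 ≡ 483;  422^284 ≡ 568;  422^568 ≡ 1.
Smallest exponent giving 1 is 568.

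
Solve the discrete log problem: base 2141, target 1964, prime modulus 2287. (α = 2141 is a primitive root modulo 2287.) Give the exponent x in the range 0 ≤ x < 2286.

896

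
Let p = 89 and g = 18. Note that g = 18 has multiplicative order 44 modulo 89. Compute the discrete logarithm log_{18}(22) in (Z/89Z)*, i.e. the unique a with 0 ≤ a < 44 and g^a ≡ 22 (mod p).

Baby-step giant-step with m = ceil(sqrt(44)) = 7.
Baby table (18^j mod 89 for j=0..6):
  0:1  1:18  2:57  3:47  4:45  5:9  6:73
Giant step factor: 18^(-7) ≡ 72 (mod 89).
Scan 22·72^i mod 89 for i = 0, 1, …:
  i=0: 22   i=1: 71   i=2: 39   i=3: 49
  i=4: 57
Match at i=4, j=2: a = 4·7 + 2 = 30.

30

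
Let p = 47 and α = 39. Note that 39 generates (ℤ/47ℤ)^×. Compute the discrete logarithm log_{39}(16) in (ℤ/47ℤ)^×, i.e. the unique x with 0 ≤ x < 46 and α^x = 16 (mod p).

Baby-step giant-step with m = ceil(sqrt(46)) = 7.
Baby table (39^j mod 47 for j=0..6):
  0:1  1:39  2:17  3:5  4:7  5:38  6:25
Giant step factor: 39^(-7) ≡ 43 (mod 47).
Scan 16·43^i mod 47 for i = 0, 1, …:
  i=0: 16   i=1: 30   i=2: 21   i=3: 10
  i=4: 7
Match at i=4, j=4: x = 4·7 + 4 = 32.

32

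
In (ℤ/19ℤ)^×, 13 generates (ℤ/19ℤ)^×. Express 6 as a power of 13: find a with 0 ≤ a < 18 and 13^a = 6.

10

Successive powers of 13 modulo 19:
  13^0=1  13^1=13  13^2=17  13^3=12  13^4=4  13^5=14
  13^6=11  13^7=10  13^8=16  13^9=18  13^10=6
So 13^10 ≡ 6 (mod 19), giving a = 10.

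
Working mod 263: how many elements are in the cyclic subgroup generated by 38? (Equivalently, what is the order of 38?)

262

The order of 38 must divide p − 1 = 262 = 2 · 131.
Divisors: 1, 2, 131, 262.
Check each in increasing order: 38^1 ≡ 38;  38^2 ≡ 129;  38^131 ≡ 262;  38^262 ≡ 1.
Smallest exponent giving 1 is 262.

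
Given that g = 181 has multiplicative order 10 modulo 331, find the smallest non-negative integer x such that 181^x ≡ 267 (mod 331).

9

Successive powers of 181 modulo 331:
  181^0=1  181^1=181  181^2=323  181^3=207  181^4=64  181^5=330
  181^6=150  181^7=8  181^8=124  181^9=267
So 181^9 ≡ 267 (mod 331), giving x = 9.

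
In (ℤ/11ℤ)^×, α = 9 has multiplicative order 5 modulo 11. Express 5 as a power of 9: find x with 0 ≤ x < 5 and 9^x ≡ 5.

4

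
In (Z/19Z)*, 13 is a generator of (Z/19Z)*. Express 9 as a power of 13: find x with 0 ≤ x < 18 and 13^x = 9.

16

Successive powers of 13 modulo 19:
  13^0=1  13^1=13  13^2=17  13^3=12  13^4=4  13^5=14
  13^6=11  13^7=10  13^8=16  13^9=18  13^10=6  13^11=2
  13^12=7  13^13=15  13^14=5  13^15=8  13^16=9
So 13^16 ≡ 9 (mod 19), giving x = 16.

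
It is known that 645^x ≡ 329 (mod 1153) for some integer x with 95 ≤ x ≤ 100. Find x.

Compute 645^95 mod 1153 = 329, then multiply by 645 repeatedly:
  645^95=329
Found 329 at exponent 95.

95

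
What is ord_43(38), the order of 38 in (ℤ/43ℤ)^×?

21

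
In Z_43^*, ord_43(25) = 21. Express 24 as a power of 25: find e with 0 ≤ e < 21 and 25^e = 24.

5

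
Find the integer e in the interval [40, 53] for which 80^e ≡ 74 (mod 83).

Compute 80^40 mod 83 = 28, then multiply by 80 repeatedly:
  80^40=28  80^41=82  80^42=3  80^43=74
Found 74 at exponent 43.

43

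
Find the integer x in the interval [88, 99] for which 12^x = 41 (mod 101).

95

Compute 12^88 mod 101 = 25, then multiply by 12 repeatedly:
  12^88=25  12^89=98  12^90=65  12^91=73  12^92=68
  12^93=8  12^94=96  12^95=41
Found 41 at exponent 95.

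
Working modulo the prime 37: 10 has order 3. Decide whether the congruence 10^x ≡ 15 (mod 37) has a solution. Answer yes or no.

⟨10⟩ has order 3; its elements mod 37 are {1, 10, 26}.
15 is not in this set.

no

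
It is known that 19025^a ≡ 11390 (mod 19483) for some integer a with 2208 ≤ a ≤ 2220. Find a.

Compute 19025^2208 mod 19483 = 84, then multiply by 19025 repeatedly:
  19025^2208=84  19025^2209=494  19025^2210=7544  19025^2211=12822  19025^2212=11390
Found 11390 at exponent 2212.

2212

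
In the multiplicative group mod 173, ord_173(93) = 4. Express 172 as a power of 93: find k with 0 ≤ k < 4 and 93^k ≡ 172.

2

Successive powers of 93 modulo 173:
  93^0=1  93^1=93  93^2=172
So 93^2 ≡ 172 (mod 173), giving k = 2.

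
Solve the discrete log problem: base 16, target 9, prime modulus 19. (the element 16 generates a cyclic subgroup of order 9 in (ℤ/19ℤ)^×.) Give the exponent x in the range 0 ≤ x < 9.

Successive powers of 16 modulo 19:
  16^0=1  16^1=16  16^2=9
So 16^2 ≡ 9 (mod 19), giving x = 2.

2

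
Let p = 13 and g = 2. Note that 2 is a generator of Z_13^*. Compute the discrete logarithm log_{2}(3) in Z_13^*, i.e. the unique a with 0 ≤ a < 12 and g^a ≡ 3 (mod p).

Successive powers of 2 modulo 13:
  2^0=1  2^1=2  2^2=4  2^3=8  2^4=3
So 2^4 ≡ 3 (mod 13), giving a = 4.

4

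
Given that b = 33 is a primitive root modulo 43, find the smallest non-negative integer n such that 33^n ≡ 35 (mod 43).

6

Successive powers of 33 modulo 43:
  33^0=1  33^1=33  33^2=14  33^3=32  33^4=24  33^5=18
  33^6=35
So 33^6 ≡ 35 (mod 43), giving n = 6.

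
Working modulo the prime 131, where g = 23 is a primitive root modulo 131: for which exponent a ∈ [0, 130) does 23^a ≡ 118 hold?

Baby-step giant-step with m = ceil(sqrt(130)) = 12.
Baby table (23^j mod 131 for j=0..11):
  0:1  1:23  2:5  3:115  4:25  5:51  6:125  7:124
  8:101  9:96  10:112  11:87
Giant step factor: 23^(-12) ≡ 91 (mod 131).
Scan 118·91^i mod 131 for i = 0, 1, …:
  i=0: 118   i=1: 127   i=2: 29   i=3: 19
  i=4: 26   i=5: 8   i=6: 73   i=7: 93
  i=8: 79   i=9: 115
Match at i=9, j=3: a = 9·12 + 3 = 111.

111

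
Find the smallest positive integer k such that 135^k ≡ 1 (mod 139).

138

The order of 135 must divide p − 1 = 138 = 2 · 3 · 23.
Divisors: 1, 2, 3, 6, 23, 46, 69, 138.
Check each in increasing order: 135^1 ≡ 135;  135^2 ≡ 16;  135^3 ≡ 75;  135^6 ≡ 65;  135^23 ≡ 43;  135^46 ≡ 42;  135^69 ≡ 138;  135^138 ≡ 1.
Smallest exponent giving 1 is 138.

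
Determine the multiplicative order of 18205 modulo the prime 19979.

The order of 18205 must divide p − 1 = 19978 = 2 · 7 · 1427.
Divisors: 1, 2, 7, 14, 1427, 2854, 9989, 19978.
Check each in increasing order: 18205^1 ≡ 18205;  18205^2 ≡ 10373;  18205^7 ≡ 7400;  18205^14 ≡ 17540;  18205^1427 ≡ 17487;  18205^2854 ≡ 16574;  18205^9989 ≡ 19978;  18205^19978 ≡ 1.
Smallest exponent giving 1 is 19978.

19978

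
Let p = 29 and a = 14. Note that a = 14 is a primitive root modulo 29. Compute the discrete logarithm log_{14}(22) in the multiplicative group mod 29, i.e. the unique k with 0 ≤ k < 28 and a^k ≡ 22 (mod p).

2

Successive powers of 14 modulo 29:
  14^0=1  14^1=14  14^2=22
So 14^2 ≡ 22 (mod 29), giving k = 2.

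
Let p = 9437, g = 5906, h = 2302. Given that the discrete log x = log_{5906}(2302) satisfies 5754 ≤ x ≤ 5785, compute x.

Compute 5906^5754 mod 9437 = 9088, then multiply by 5906 repeatedly:
  5906^5754=9088  5906^5755=5509  5906^5756=6815  5906^5757=585  5906^5758=1068
  5906^5759=3692  5906^5760=5482  5906^5761=7782  5906^5762=2302
Found 2302 at exponent 5762.

5762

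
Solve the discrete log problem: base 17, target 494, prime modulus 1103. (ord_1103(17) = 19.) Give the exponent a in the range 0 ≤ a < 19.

Successive powers of 17 modulo 1103:
  17^0=1  17^1=17  17^2=289  17^3=501  17^4=796  17^5=296
  17^6=620  17^7=613  17^8=494
So 17^8 ≡ 494 (mod 1103), giving a = 8.

8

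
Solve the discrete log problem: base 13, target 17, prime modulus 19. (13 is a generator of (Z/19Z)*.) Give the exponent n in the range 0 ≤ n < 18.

2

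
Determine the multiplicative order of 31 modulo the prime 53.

The order of 31 must divide p − 1 = 52 = 2^2 · 13.
Divisors: 1, 2, 4, 13, 26, 52.
Check each in increasing order: 31^1 ≡ 31;  31^2 ≡ 7;  31^4 ≡ 49;  31^13 ≡ 30;  31^26 ≡ 52;  31^52 ≡ 1.
Smallest exponent giving 1 is 52.

52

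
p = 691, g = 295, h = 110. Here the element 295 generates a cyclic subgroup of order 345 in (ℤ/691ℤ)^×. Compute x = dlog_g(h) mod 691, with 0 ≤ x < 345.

71

Baby-step giant-step with m = ceil(sqrt(345)) = 19.
Baby table (295^j mod 691 for j=0..18):
  0:1  1:295  2:650  3:343  4:299  5:448  6:179  7:289
  8:262  9:589  10:314  11:36  12:255  13:597  14:601  15:399
  16:235  17:225  18:39
Giant step factor: 295^(-19) ≡ 454 (mod 691).
Scan 110·454^i mod 691 for i = 0, 1, …:
  i=0: 110   i=1: 188   i=2: 359   i=3: 601
Match at i=3, j=14: x = 3·19 + 14 = 71.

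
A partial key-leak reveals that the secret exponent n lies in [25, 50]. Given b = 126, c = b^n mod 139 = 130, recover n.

Compute 126^25 mod 139 = 130, then multiply by 126 repeatedly:
  126^25=130
Found 130 at exponent 25.

25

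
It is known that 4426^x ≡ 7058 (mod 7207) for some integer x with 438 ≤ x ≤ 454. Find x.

452

Compute 4426^438 mod 7207 = 382, then multiply by 4426 repeatedly:
  4426^438=382  4426^439=4294  4426^440=385  4426^441=3158  4426^442=2935
  4426^443=3296  4426^444=1128  4426^445=5284  4426^446=269  4426^447=1439
  4426^448=5233  4426^449=5167  4426^450=1331  4426^451=2887  4426^452=7058
Found 7058 at exponent 452.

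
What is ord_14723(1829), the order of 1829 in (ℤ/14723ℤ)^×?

7361

The order of 1829 must divide p − 1 = 14722 = 2 · 17 · 433.
Divisors: 1, 2, 17, 34, 433, 866, 7361, 14722.
Check each in increasing order: 1829^1 ≡ 1829;  1829^2 ≡ 3120;  1829^17 ≡ 8540;  1829^34 ≡ 8581;  1829^433 ≡ 4560;  1829^866 ≡ 4724;  1829^7361 ≡ 1.
Smallest exponent giving 1 is 7361.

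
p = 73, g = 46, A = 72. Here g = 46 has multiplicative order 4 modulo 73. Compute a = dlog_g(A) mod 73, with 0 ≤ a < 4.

Successive powers of 46 modulo 73:
  46^0=1  46^1=46  46^2=72
So 46^2 ≡ 72 (mod 73), giving a = 2.

2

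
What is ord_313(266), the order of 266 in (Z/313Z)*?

The order of 266 must divide p − 1 = 312 = 2^3 · 3 · 13.
Divisors: 1, 2, 3, 4, 6, 8, 12, 13, 24, 26, 39, 52, 78, 104, 156, 312.
Check each in increasing order: 266^1 ≡ 266;  266^2 ≡ 18;  266^3 ≡ 93;  266^4 ≡ 11;  266^6 ≡ 198;  266^8 ≡ 121;  266^12 ≡ 79;  266^13 ≡ 43;  266^24 ≡ 294;  266^26 ≡ 284;  266^39 ≡ 5;  266^52 ≡ 215;  266^78 ≡ 25;  266^104 ≡ 214;  266^156 ≡ 312;  266^312 ≡ 1.
Smallest exponent giving 1 is 312.

312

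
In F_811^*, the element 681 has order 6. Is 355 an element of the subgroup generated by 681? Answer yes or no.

no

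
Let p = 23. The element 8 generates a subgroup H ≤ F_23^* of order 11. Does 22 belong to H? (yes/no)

⟨8⟩ has order 11; its elements mod 23 are {1, 2, 3, 4, 6, 8, 9, 12, 13, 16, 18}.
22 is not in this set.

no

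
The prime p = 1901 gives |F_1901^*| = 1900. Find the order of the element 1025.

380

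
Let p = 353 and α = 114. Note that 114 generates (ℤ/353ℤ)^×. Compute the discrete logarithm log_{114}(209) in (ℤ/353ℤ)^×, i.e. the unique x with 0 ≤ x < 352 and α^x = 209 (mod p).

Baby-step giant-step with m = ceil(sqrt(352)) = 19.
Baby table (114^j mod 353 for j=0..18):
  0:1  1:114  2:288  3:3  4:342  5:158  6:9  7:320
  8:121  9:27  10:254  11:10  12:81  13:56  14:30  15:243
  16:168  17:90  18:23
Giant step factor: 114^(-19) ≡ 173 (mod 353).
Scan 209·173^i mod 353 for i = 0, 1, …:
  i=0: 209   i=1: 151   i=2: 1
Match at i=2, j=0: x = 2·19 + 0 = 38.

38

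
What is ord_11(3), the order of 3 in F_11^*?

5

The order of 3 must divide p − 1 = 10 = 2 · 5.
Divisors: 1, 2, 5, 10.
Check each in increasing order: 3^1 ≡ 3;  3^2 ≡ 9;  3^5 ≡ 1.
Smallest exponent giving 1 is 5.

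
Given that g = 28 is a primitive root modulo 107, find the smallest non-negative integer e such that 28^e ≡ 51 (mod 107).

87

Baby-step giant-step with m = ceil(sqrt(106)) = 11.
Baby table (28^j mod 107 for j=0..10):
  0:1  1:28  2:35  3:17  4:48  5:60  6:75  7:67
  8:57  9:98  10:69
Giant step factor: 28^(-11) ≡ 18 (mod 107).
Scan 51·18^i mod 107 for i = 0, 1, …:
  i=0: 51   i=1: 62   i=2: 46   i=3: 79
  i=4: 31   i=5: 23   i=6: 93   i=7: 69
Match at i=7, j=10: e = 7·11 + 10 = 87.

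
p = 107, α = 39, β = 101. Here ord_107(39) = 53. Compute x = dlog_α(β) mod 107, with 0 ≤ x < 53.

Baby-step giant-step with m = ceil(sqrt(53)) = 8.
Baby table (39^j mod 107 for j=0..7):
  0:1  1:39  2:23  3:41  4:101  5:87  6:76  7:75
Giant step factor: 39^(-8) ≡ 3 (mod 107).
Scan 101·3^i mod 107 for i = 0, 1, …:
  i=0: 101
Match at i=0, j=4: x = 0·8 + 4 = 4.

4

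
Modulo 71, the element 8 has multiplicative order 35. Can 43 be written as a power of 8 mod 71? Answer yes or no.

yes

43 ∈ ⟨8⟩ iff 43^35 ≡ 1 (mod 71), since |⟨8⟩| = 35.
43^35 mod 71 = 1.
Since 1 = 1, 43 lies in the subgroup.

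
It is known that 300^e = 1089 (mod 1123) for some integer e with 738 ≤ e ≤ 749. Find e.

Compute 300^738 mod 1123 = 711, then multiply by 300 repeatedly:
  300^738=711  300^739=1053  300^740=337  300^741=30  300^742=16
  300^743=308  300^744=314  300^745=991  300^746=828  300^747=217
  300^748=1089
Found 1089 at exponent 748.

748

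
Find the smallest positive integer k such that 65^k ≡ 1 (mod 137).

The order of 65 must divide p − 1 = 136 = 2^3 · 17.
Divisors: 1, 2, 4, 8, 17, 34, 68, 136.
Check each in increasing order: 65^1 ≡ 65;  65^2 ≡ 115;  65^4 ≡ 73;  65^8 ≡ 123;  65^17 ≡ 136;  65^34 ≡ 1.
Smallest exponent giving 1 is 34.

34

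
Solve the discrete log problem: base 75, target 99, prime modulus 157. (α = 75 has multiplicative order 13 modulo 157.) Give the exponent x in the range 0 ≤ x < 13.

Successive powers of 75 modulo 157:
  75^0=1  75^1=75  75^2=130  75^3=16  75^4=101  75^5=39
  75^6=99
So 75^6 ≡ 99 (mod 157), giving x = 6.

6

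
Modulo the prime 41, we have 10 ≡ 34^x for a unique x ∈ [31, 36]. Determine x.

Compute 34^31 mod 41 = 22, then multiply by 34 repeatedly:
  34^31=22  34^32=10
Found 10 at exponent 32.

32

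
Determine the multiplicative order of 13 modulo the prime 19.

18

The order of 13 must divide p − 1 = 18 = 2 · 3^2.
Divisors: 1, 2, 3, 6, 9, 18.
Check each in increasing order: 13^1 ≡ 13;  13^2 ≡ 17;  13^3 ≡ 12;  13^6 ≡ 11;  13^9 ≡ 18;  13^18 ≡ 1.
Smallest exponent giving 1 is 18.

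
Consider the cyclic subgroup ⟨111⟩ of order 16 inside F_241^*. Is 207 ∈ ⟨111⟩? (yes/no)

no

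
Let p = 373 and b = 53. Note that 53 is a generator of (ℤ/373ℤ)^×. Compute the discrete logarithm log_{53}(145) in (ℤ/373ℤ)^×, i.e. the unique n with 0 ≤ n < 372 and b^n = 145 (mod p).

Baby-step giant-step with m = ceil(sqrt(372)) = 20.
Baby table (53^j mod 373 for j=0..19):
  0:1  1:53  2:198  3:50  4:39  5:202  6:262  7:85
  8:29  9:45  10:147  11:331  12:12  13:263  14:138  15:227
  16:95  17:186  18:160  19:274
Giant step factor: 53^(-20) ≡ 179 (mod 373).
Scan 145·179^i mod 373 for i = 0, 1, …:
  i=0: 145   i=1: 218   i=2: 230   i=3: 140
  i=4: 69   i=5: 42   i=6: 58   i=7: 311
  i=8: 92   i=9: 56     …   i=13: 199
  i=14: 186
Match at i=14, j=17: n = 14·20 + 17 = 297.

297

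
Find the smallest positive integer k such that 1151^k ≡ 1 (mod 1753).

292

The order of 1151 must divide p − 1 = 1752 = 2^3 · 3 · 73.
Divisors: 1, 2, 3, 4, 6, 8, 12, 24, 73, 146, 219, 292, 438, 584, 876, 1752.
Check each in increasing order: 1151^1 ≡ 1151;  1151^2 ≡ 1286;  1151^3 ≡ 654;  1151^4 ≡ 717;  1151^6 ≡ 1737;  1151^8 ≡ 460;  1151^12 ≡ 256;  1151^24 ≡ 675;  1151^73 ≡ 713;  1151^146 ≡ 1752;  1151^219 ≡ 1040;  1151^292 ≡ 1.
Smallest exponent giving 1 is 292.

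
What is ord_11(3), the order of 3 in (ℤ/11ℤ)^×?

5

The order of 3 must divide p − 1 = 10 = 2 · 5.
Divisors: 1, 2, 5, 10.
Check each in increasing order: 3^1 ≡ 3;  3^2 ≡ 9;  3^5 ≡ 1.
Smallest exponent giving 1 is 5.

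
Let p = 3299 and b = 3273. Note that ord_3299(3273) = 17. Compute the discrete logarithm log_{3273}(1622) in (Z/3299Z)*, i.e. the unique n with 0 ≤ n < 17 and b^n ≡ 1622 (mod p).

Successive powers of 3273 modulo 3299:
  3273^0=1  3273^1=3273  3273^2=676  3273^3=2218  3273^4=1714  3273^5=1622
So 3273^5 ≡ 1622 (mod 3299), giving n = 5.

5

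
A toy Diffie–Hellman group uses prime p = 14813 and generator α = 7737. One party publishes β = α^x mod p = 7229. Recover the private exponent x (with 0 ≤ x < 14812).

10070

Baby-step giant-step with m = ceil(sqrt(14812)) = 122.
Baby table (7737^j mod 14813 for j=0..121):
  0:1  1:7737  2:1836  3:14278  4:8345  5:10211  6:4778  7:8951
  8:3112  9:6419  10:10627  11:8949  12:2451  13:2747  14:11697  15:7072
  16:11655  17:8004  18:8608  19:848  20:13630  21:1563  22:5523  23:10759
  24:8136  25:7795  26:6192  27:2262  28:6941  29:5392  30:4496  31:4628
  32:3815  33:9159  34:12604  35:3169  36:3038  37:11588  38:8080  39:4100
  40:7067  41:2596  42:13637  43:11283  44:3562  45:7014  46:7299  47:5207
  48:10012  49:5667  50:13912  51:5886  52:4820  53:8019  54:6159  55:13575
  56:5605  57:8234  58:10558  59:8364  60:9084  61:10036  62:13599  63:13537
  64:7859  65:12531  66:1262  67:2327  68:6204  69:6228  70:14160  71:13785
  72:945  73:8656  74:1899  75:12880  76:5509  77:6132  78:12058  79:472
  80:7866  81:7438  82:14114  83:13395  84:5367  85:3640  86:3167  87:2377
  88:7916  89:9150  90:2223  91:1458  92:7853  93:10548  94:5059  95:5537
  96:573  97:4214  98:305  99:4518  100:11899  101:14581  102:12202  103:3625
  104:5616  105:4463  106:1128  107:2479  108:12001  109:3853  110:6905  111:8307
  112:12465  113:9075  114:14468  115:11888  116:3539  117:6819  118:9510  119:2699
  120:10646  121:7822
Giant step factor: 7737^(-122) ≡ 10920 (mod 14813).
Scan 7229·10920^i mod 14813 for i = 0, 1, …:
  i=0: 7229   i=1: 2203   i=2: 448   i=3: 3870
  i=4: 13724   i=5: 2959   i=6: 5127   i=7: 8513
  i=8: 10385   i=9: 10685     …   i=81: 11430
  i=82: 1262
Match at i=82, j=66: x = 82·122 + 66 = 10070.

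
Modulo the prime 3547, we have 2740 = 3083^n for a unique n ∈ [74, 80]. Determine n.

Compute 3083^74 mod 3547 = 943, then multiply by 3083 repeatedly:
  3083^74=943  3083^75=2276  3083^76=942  3083^77=2740
Found 2740 at exponent 77.

77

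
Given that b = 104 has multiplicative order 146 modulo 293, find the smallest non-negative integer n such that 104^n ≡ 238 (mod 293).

35

Baby-step giant-step with m = ceil(sqrt(146)) = 13.
Baby table (104^j mod 293 for j=0..12):
  0:1  1:104  2:268  3:37  4:39  5:247  6:197  7:271
  8:56  9:257  10:65  11:21  12:133
Giant step factor: 104^(-13) ≡ 269 (mod 293).
Scan 238·269^i mod 293 for i = 0, 1, …:
  i=0: 238   i=1: 148   i=2: 257
Match at i=2, j=9: n = 2·13 + 9 = 35.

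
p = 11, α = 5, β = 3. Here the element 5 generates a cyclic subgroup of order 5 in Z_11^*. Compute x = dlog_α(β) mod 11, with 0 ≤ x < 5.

Successive powers of 5 modulo 11:
  5^0=1  5^1=5  5^2=3
So 5^2 ≡ 3 (mod 11), giving x = 2.

2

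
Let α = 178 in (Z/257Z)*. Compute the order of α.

128

The order of 178 must divide p − 1 = 256 = 2^8.
Divisors: 1, 2, 4, 8, 16, 32, 64, 128, 256.
Check each in increasing order: 178^1 ≡ 178;  178^2 ≡ 73;  178^4 ≡ 189;  178^8 ≡ 255;  178^16 ≡ 4;  178^32 ≡ 16;  178^64 ≡ 256;  178^128 ≡ 1.
Smallest exponent giving 1 is 128.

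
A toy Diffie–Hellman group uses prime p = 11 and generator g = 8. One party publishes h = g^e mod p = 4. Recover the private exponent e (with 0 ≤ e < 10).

Successive powers of 8 modulo 11:
  8^0=1  8^1=8  8^2=9  8^3=6  8^4=4
So 8^4 ≡ 4 (mod 11), giving e = 4.

4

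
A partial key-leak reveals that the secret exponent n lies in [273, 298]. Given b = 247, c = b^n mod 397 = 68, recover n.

Compute 247^273 mod 397 = 130, then multiply by 247 repeatedly:
  247^273=130  247^274=350  247^275=301  247^276=108  247^277=77
  247^278=360  247^279=389  247^280=9  247^281=238  247^282=30
  247^283=264  247^284=100  247^285=86  247^286=201  247^287=22
  247^288=273  247^289=338  247^290=116  247^291=68
Found 68 at exponent 291.

291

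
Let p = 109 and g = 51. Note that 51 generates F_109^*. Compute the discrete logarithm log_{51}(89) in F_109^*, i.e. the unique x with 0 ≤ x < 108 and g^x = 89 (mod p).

100

Baby-step giant-step with m = ceil(sqrt(108)) = 11.
Baby table (51^j mod 109 for j=0..10):
  0:1  1:51  2:94  3:107  4:7  5:30  6:4  7:95
  8:49  9:101  10:28
Giant step factor: 51^(-11) ≡ 10 (mod 109).
Scan 89·10^i mod 109 for i = 0, 1, …:
  i=0: 89   i=1: 18   i=2: 71   i=3: 56
  i=4: 15   i=5: 41   i=6: 83   i=7: 67
  i=8: 16   i=9: 51
Match at i=9, j=1: x = 9·11 + 1 = 100.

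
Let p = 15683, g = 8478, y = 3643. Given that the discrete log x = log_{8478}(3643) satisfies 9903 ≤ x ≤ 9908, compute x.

Compute 8478^9903 mod 15683 = 10074, then multiply by 8478 repeatedly:
  8478^9903=10074  8478^9904=13437  8478^9905=13257  8478^9906=8468  8478^9907=10613
  8478^9908=3643
Found 3643 at exponent 9908.

9908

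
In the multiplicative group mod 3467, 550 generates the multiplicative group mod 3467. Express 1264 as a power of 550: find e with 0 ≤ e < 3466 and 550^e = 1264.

Baby-step giant-step with m = ceil(sqrt(3466)) = 59.
Baby table (550^j mod 3467 for j=0..58):
  0:1  1:550  2:871  3:604  4:2835  5:2567  6:781  7:3109
  8:719  9:212  10:2189  11:901  12:3236  13:1229  14:3352  15:2623
  16:378  17:3347  18:3340  19:2957  20:327  21:3033  22:523  23:3356
  24:1356  25:395  26:2296  27:812  28:2824  29:3451  30:1601  31:3399
  32:737  33:3178  34:532  35:1372  36:2261  37:2364  38:75  39:3113
  40:2919  41:229  42:1138  43:1840  44:3103  45:886  46:1920  47:2032
  48:1226  49:1702  50:10  51:2033  52:1776  53:2573  54:614  55:1401
  56:876  57:3354  58:256
Giant step factor: 550^(-59) ≡ 453 (mod 3467).
Scan 1264·453^i mod 3467 for i = 0, 1, …:
  i=0: 1264   i=1: 537   i=2: 571   i=3: 2105
  i=4: 140   i=5: 1014   i=6: 1698   i=7: 2987
  i=8: 981   i=9: 617     …   i=50: 3294
  i=51: 1372
Match at i=51, j=35: e = 51·59 + 35 = 3044.

3044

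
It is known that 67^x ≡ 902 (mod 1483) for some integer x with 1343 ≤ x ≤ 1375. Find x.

1373

Compute 67^1343 mod 1483 = 446, then multiply by 67 repeatedly:
  67^1343=446  67^1344=222  67^1345=44  67^1346=1465  67^1347=277
  67^1348=763  67^1349=699  67^1350=860  67^1351=1266  67^1352=291
  67^1353=218  67^1354=1259  67^1355=1305  67^1356=1421  67^1357=295
  67^1358=486  67^1359=1419  67^1360=161  67^1361=406  67^1362=508
  67^1363=1410  67^1364=1041  67^1365=46  67^1366=116  67^1367=357
  67^1368=191  67^1369=933  67^1370=225  67^1371=245  67^1372=102
  67^1373=902
Found 902 at exponent 1373.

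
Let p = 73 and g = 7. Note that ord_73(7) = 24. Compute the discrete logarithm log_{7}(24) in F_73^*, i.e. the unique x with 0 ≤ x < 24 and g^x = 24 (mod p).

Successive powers of 7 modulo 73:
  7^0=1  7^1=7  7^2=49  7^3=51  7^4=65  7^5=17
  7^6=46  7^7=30  7^8=64  7^9=10  7^10=70  7^11=52
  7^12=72  7^13=66  7^14=24
So 7^14 ≡ 24 (mod 73), giving x = 14.

14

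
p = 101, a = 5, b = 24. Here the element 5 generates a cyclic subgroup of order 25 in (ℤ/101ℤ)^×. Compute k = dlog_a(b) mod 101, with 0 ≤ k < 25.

3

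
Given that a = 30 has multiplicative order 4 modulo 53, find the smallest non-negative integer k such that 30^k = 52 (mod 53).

Successive powers of 30 modulo 53:
  30^0=1  30^1=30  30^2=52
So 30^2 ≡ 52 (mod 53), giving k = 2.

2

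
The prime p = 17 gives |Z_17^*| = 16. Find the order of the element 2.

8

The order of 2 must divide p − 1 = 16 = 2^4.
Divisors: 1, 2, 4, 8, 16.
Check each in increasing order: 2^1 ≡ 2;  2^2 ≡ 4;  2^4 ≡ 16;  2^8 ≡ 1.
Smallest exponent giving 1 is 8.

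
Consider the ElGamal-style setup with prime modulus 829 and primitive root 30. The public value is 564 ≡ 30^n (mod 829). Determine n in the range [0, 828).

Baby-step giant-step with m = ceil(sqrt(828)) = 29.
Baby table (30^j mod 829 for j=0..28):
  0:1  1:30  2:71  3:472  4:67  5:352  6:612  7:122
  8:344  9:372  10:383  11:713  12:665  13:54  14:791  15:518
  16:618  17:302  18:770  19:717  20:785  21:338  22:192  23:786
  24:368  25:263  26:429  27:435  28:615
Giant step factor: 30^(-29) ≡ 262 (mod 829).
Scan 564·262^i mod 829 for i = 0, 1, …:
  i=0: 564   i=1: 206   i=2: 87   i=3: 411
  i=4: 741   i=5: 156   i=6: 251   i=7: 271
  i=8: 537   i=9: 593     …   i=27: 109
  i=28: 372
Match at i=28, j=9: n = 28·29 + 9 = 821.

821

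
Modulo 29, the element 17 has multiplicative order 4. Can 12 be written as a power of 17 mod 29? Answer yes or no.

⟨17⟩ has order 4; its elements mod 29 are {1, 12, 17, 28}.
12 is in this set.

yes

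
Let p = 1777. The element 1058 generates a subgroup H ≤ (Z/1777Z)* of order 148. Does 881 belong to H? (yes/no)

no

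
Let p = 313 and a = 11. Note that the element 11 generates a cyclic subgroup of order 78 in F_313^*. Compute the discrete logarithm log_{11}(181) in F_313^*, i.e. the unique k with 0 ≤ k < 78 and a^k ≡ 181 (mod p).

23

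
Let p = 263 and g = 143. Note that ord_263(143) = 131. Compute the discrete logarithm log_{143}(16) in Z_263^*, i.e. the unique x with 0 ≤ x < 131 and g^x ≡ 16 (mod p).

47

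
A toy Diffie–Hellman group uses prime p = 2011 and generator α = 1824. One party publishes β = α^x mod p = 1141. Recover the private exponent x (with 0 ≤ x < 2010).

Baby-step giant-step with m = ceil(sqrt(2010)) = 45.
Baby table (1824^j mod 2011 for j=0..44):
  0:1  1:1824  2:782  3:569  4:180  5:527  6:2001  7:1870
  8:224  9:343  10:211  11:763  12:100  13:1410  14:1782  15:592
  16:1912  17:414  18:1011  19:1988  20:279  21:113  22:990  23:1893
  24:1956  25:230  26:1232  27:881  28:155  29:1180  30:550  31:1722
  32:1757  33:1245  34:461  35:266  36:533  37:879  38:529  39:1627
  40:1423  41:1362  42:703  43:1265  44:743
Giant step factor: 1824^(-45) ≡ 895 (mod 2011).
Scan 1141·895^i mod 2011 for i = 0, 1, …:
  i=0: 1141   i=1: 1618   i=2: 190   i=3: 1126
  i=4: 259   i=5: 540   i=6: 660   i=7: 1477
  i=8: 688   i=9: 394     …   i=21: 1463
  i=22: 224
Match at i=22, j=8: x = 22·45 + 8 = 998.

998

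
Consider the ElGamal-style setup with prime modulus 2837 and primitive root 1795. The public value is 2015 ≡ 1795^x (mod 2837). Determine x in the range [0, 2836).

1723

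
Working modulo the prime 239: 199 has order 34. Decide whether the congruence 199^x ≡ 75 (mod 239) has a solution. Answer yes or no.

75 ∈ ⟨199⟩ iff 75^34 ≡ 1 (mod 239), since |⟨199⟩| = 34.
75^34 mod 239 = 1.
Since 1 = 1, 75 lies in the subgroup.

yes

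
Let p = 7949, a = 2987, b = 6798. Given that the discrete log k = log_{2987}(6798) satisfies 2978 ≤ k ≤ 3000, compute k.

2985

Compute 2987^2978 mod 7949 = 6227, then multiply by 2987 repeatedly:
  2987^2978=6227  2987^2979=7338  2987^2980=3213  2987^2981=2788  2987^2982=5153
  2987^2983=2747  2987^2984=1921  2987^2985=6798
Found 6798 at exponent 2985.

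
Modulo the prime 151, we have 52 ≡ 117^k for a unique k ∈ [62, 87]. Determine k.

77

Compute 117^62 mod 151 = 103, then multiply by 117 repeatedly:
  117^62=103  117^63=122  117^64=80  117^65=149  117^66=68
  117^67=104  117^68=88  117^69=28  117^70=105  117^71=54
  117^72=127  117^73=61  117^74=40  117^75=150  117^76=34
  117^77=52
Found 52 at exponent 77.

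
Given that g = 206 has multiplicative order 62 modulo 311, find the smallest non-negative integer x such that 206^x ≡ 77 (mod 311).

61

Baby-step giant-step with m = ceil(sqrt(62)) = 8.
Baby table (206^j mod 311 for j=0..7):
  0:1  1:206  2:140  3:228  4:7  5:198  6:47  7:41
Giant step factor: 206^(-8) ≡ 146 (mod 311).
Scan 77·146^i mod 311 for i = 0, 1, …:
  i=0: 77   i=1: 46   i=2: 185   i=3: 264
  i=4: 291   i=5: 190   i=6: 61   i=7: 198
Match at i=7, j=5: x = 7·8 + 5 = 61.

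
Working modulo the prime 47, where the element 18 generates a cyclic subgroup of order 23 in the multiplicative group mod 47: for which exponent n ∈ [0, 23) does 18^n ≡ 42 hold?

2

Successive powers of 18 modulo 47:
  18^0=1  18^1=18  18^2=42
So 18^2 ≡ 42 (mod 47), giving n = 2.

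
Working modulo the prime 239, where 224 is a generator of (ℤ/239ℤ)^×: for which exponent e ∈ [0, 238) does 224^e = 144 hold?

94

Baby-step giant-step with m = ceil(sqrt(238)) = 16.
Baby table (224^j mod 239 for j=0..15):
  0:1  1:224  2:225  3:210  4:196  5:167  6:124  7:52
  8:176  9:228  10:165  11:154  12:80  13:234  14:75  15:70
Giant step factor: 224^(-16) ≡ 150 (mod 239).
Scan 144·150^i mod 239 for i = 0, 1, …:
  i=0: 144   i=1: 90   i=2: 116   i=3: 192
  i=4: 120   i=5: 75
Match at i=5, j=14: e = 5·16 + 14 = 94.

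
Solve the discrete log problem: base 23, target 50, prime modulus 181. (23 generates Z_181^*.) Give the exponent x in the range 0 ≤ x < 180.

101

Baby-step giant-step with m = ceil(sqrt(180)) = 14.
Baby table (23^j mod 181 for j=0..13):
  0:1  1:23  2:167  3:40  4:15  5:164  6:152  7:57
  8:44  9:107  10:108  11:131  12:117  13:157
Giant step factor: 23^(-14) ≡ 20 (mod 181).
Scan 50·20^i mod 181 for i = 0, 1, …:
  i=0: 50   i=1: 95   i=2: 90   i=3: 171
  i=4: 162   i=5: 163   i=6: 2   i=7: 40
Match at i=7, j=3: x = 7·14 + 3 = 101.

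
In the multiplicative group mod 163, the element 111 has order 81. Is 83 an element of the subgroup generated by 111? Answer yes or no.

83 ∈ ⟨111⟩ iff 83^81 ≡ 1 (mod 163), since |⟨111⟩| = 81.
83^81 mod 163 = 1.
Since 1 = 1, 83 lies in the subgroup.

yes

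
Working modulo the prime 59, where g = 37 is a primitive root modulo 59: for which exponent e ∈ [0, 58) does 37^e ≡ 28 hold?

32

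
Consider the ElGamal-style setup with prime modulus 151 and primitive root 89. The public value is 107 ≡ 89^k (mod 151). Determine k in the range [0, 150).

33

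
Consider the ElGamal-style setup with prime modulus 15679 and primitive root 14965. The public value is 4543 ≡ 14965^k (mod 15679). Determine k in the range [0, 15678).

Baby-step giant-step with m = ceil(sqrt(15678)) = 126.
Baby table (14965^j mod 15679 for j=0..125):
  0:1  1:14965  2:8068  3:9320  4:9095  5:12955  6:740  7:4726
  8:12300  9:13719  10:4009  11:6831  12:14514  13:823  14:8180  15:7747
  16:3329  17:6302  18:245  19:13218  20:1106  21:9945  22:1857  23:6817
  24:8831  25:13303  26:3132  27:5849  28:10107  29:11621  30:12476  31:13487
  32:12867  33:856  34:297  35:7448  36:12988  37:8536  38:4427  39:6280
  40:274  41:8191  42:15572  43:13682  44:14748  45:6216  46:14612  47:9246
  48:14894  49:11725  50:936  51:5893  52:10049  53:5996  54:14902  55:6013
  56:2764  57:2058  58:4414  59:15562  60:5143  61:12463  62:7090  63:2057
  64:5128  65:7494  66:11502  67:3368  68:9814  69:1317  70:402  71:10873
  72:13462  73:15038  74:2983  75:2482  76:15258  77:2693  78:5715  79:11709
  80:12360  81:2237  82:2040  83:1587  84:11449  85:9852  86:5543  87:9085
  88:4416  89:14134  90:5600  91:15424  92:9601  93:12288  94:6608  95:1267
  96:4744  97:15127  98:2153  99:14979  100:13751  101:12519  102:14143  103:14853
  104:9641  105:15086  106:69  107:13450  108:7927  109:241  110:395  111:192
  112:4023  113:12514  114:2034  115:5871  116:10078  117:969  118:13689  119:9750
  120:15655  121:1457  122:10195  123:11505  124:1226  125:2660
Giant step factor: 14965^(-126) ≡ 8333 (mod 15679).
Scan 4543·8333^i mod 15679 for i = 0, 1, …:
  i=0: 4543   i=1: 7713   i=2: 4208   i=3: 7020
  i=4: 14990   i=5: 12756   i=6: 7807   i=7: 3560
  i=8: 812   i=9: 8747     …   i=38: 5591
  i=39: 7494
Match at i=39, j=65: k = 39·126 + 65 = 4979.

4979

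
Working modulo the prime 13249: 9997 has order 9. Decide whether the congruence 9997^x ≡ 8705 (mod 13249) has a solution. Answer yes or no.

8705 ∈ ⟨9997⟩ iff 8705^9 ≡ 1 (mod 13249), since |⟨9997⟩| = 9.
8705^9 mod 13249 = 1.
Since 1 = 1, 8705 lies in the subgroup.

yes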